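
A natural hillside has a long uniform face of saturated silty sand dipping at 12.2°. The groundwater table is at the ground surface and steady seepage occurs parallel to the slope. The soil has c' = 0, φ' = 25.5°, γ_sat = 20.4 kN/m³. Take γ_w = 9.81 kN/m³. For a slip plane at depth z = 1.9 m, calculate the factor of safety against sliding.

FS = 1.15

With seepage parallel to the slope and the water table at the surface, the effective normal stress on the slip plane uses the buoyant unit weight γ' = γ_sat − γ_w while the driving shear stress uses γ_sat:
FS = [c' + γ' z cos²β tanφ'] / [γ_sat z sinβ cosβ]
(For c' = 0 this reduces to FS = (γ'/γ_sat)·tanφ'/tanβ.)
γ' = 20.4 − 9.81 = 10.59 kN/m³
Numerator = 0.0 + 10.59·1.9·cos²12.2°·tan25.5° = 0.0 + 10.59·1.9·0.9553·0.4770 = 9.169 kPa
Denominator = 20.4·1.9·sin12.2°·cos12.2° = 20.4·1.9·0.2113·0.9774 = 8.006 kPa
FS = 9.169 / 8.006 = 1.145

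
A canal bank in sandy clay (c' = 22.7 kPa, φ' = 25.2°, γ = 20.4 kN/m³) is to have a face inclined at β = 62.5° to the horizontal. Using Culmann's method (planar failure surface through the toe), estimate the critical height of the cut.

H_c = 17.47 m

Culmann's analysis gives the critical failure plane at α_cr = (β + φ')/2 = (62.5 + 25.2)/2 = 43.9°, and the critical height
H_c = (4c'/γ) · sinβ cosφ' / [1 − cos(β − φ')]
    = (4·22.7/20.4) · sin62.5°·cos25.2° / [1 − cos(37.3°)]
    = 4.451 · 0.8870·0.9048 / [1 − 0.7955]
    = 4.451 · 0.8026 / 0.2045
    = 17.47 m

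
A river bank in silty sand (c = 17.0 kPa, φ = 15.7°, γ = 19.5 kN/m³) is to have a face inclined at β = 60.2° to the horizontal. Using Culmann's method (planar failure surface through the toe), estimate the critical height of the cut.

Culmann's analysis gives the critical failure plane at α_cr = (β + φ)/2 = (60.2 + 15.7)/2 = 38.0°, and the critical height
H_c = (4c/γ) · sinβ cosφ / [1 − cos(β − φ)]
    = (4·17.0/19.5) · sin60.2°·cos15.7° / [1 − cos(44.5°)]
    = 3.487 · 0.8678·0.9627 / [1 − 0.7133]
    = 3.487 · 0.8354 / 0.2867
    = 10.16 m

H_c = 10.16 m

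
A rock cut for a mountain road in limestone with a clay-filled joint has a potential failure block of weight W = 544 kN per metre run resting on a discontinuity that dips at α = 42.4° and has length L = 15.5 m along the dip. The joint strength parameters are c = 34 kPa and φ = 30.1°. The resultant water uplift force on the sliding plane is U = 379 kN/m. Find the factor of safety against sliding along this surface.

Resolving the block weight along and normal to the plane and applying the Mohr–Coulomb strength on the joint:
N' = W cosα − U = 544·cos42.4° − 379 = 22.7 kN/m
Driving force T = W sinα = 544·sin42.4° = 366.8 kN/m
Resisting force R = c·L + N'·tanφ = 34·15.5 + 22.7·tan30.1° = 527.0 + 13.2 = 540.2 kN/m
FS = R / T = 540.2 / 366.8 = 1.473

FS = 1.47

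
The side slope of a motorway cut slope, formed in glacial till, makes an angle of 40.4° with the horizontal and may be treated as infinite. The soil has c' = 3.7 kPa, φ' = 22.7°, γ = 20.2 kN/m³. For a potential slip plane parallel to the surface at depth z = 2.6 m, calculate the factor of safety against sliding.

For an infinite slope with a slip plane parallel to the surface (no pore pressure): FS = [c' + γz cos²β tanφ'] / [γz sinβ cosβ].
γz = 20.2·2.6 = 52.52 kN/m²
Numerator = 3.7 + 52.52·cos²40.4°·tan22.7° = 3.7 + 52.52·0.5799·0.4183 = 16.441 kPa
Denominator = 52.52·sin40.4°·cos40.4° = 52.52·0.6481·0.7615 = 25.922 kPa
FS = 16.441 / 25.922 = 0.634

FS = 0.63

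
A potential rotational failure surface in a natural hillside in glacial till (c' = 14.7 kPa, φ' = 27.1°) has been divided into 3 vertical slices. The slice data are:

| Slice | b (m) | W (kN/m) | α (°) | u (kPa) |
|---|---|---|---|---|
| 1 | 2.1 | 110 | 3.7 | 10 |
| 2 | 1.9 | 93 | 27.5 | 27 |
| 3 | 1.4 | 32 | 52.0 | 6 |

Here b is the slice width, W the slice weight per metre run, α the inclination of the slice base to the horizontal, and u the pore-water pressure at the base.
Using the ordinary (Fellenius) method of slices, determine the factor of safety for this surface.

FS = 2.09

Ordinary method of slices: FS = Σ[c'·Δl_i + (W_i cosα_i − u_i·Δl_i)·tanφ'] / Σ W_i sinα_i, with Δl_i = b_i / cosα_i.
Slice 1: Δl = 2.1/cos3.7° = 2.104 m; N'_1 = 110·cos3.7° − 10·2.104 = 88.7; c'Δl = 30.93; W sinα = 7.1
Slice 2: Δl = 1.9/cos27.5° = 2.142 m; N'_2 = 93·cos27.5° − 27·2.142 = 24.7; c'Δl = 31.49; W sinα = 42.9
Slice 3: Δl = 1.4/cos52.0° = 2.274 m; N'_3 = 32·cos52.0° − 6·2.274 = 6.1; c'Δl = 33.43; W sinα = 25.2
Σc'Δl = 95.8 kN/m; ΣN' = 119.4 kN/m; ΣW sinα = 75.3 kN/m
Resisting = 95.8 + 119.4·tan27.1° = 95.8 + 61.1 = 157.0 kN/m
FS = 157.0 / 75.3 = 2.086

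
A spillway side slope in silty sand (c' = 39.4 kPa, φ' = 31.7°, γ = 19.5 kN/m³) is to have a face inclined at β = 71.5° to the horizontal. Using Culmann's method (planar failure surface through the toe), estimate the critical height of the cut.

Culmann's analysis gives the critical failure plane at α_cr = (β + φ')/2 = (71.5 + 31.7)/2 = 51.6°, and the critical height
H_c = (4c'/γ) · sinβ cosφ' / [1 − cos(β − φ')]
    = (4·39.4/19.5) · sin71.5°·cos31.7° / [1 − cos(39.8°)]
    = 8.082 · 0.9483·0.8508 / [1 − 0.7683]
    = 8.082 · 0.8068 / 0.2317
    = 28.14 m

H_c = 28.14 m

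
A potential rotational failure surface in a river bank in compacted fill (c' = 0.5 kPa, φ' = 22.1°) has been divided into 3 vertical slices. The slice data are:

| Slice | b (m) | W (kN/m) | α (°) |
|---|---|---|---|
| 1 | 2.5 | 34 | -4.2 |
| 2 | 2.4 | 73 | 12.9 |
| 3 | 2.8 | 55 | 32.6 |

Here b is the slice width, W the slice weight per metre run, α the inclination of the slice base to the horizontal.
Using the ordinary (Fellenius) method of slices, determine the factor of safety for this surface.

Ordinary method of slices: FS = Σ[c'·Δl_i + (W_i cosα_i)·tanφ'] / Σ W_i sinα_i, with Δl_i = b_i / cosα_i.
Slice 1: Δl = 2.5/cos(-4.2°) = 2.507 m; N'_1 = 34·cos(-4.2°) = 33.9; c'Δl = 1.25; W sinα = -2.5
Slice 2: Δl = 2.4/cos12.9° = 2.462 m; N'_2 = 73·cos12.9° = 71.2; c'Δl = 1.23; W sinα = 16.3
Slice 3: Δl = 2.8/cos32.6° = 3.324 m; N'_3 = 55·cos32.6° = 46.3; c'Δl = 1.66; W sinα = 29.6
Σc'Δl = 4.1 kN/m; ΣN' = 151.4 kN/m; ΣW sinα = 43.4 kN/m
Resisting = 4.1 + 151.4·tan22.1° = 4.1 + 61.5 = 65.6 kN/m
FS = 65.6 / 43.4 = 1.511

FS = 1.51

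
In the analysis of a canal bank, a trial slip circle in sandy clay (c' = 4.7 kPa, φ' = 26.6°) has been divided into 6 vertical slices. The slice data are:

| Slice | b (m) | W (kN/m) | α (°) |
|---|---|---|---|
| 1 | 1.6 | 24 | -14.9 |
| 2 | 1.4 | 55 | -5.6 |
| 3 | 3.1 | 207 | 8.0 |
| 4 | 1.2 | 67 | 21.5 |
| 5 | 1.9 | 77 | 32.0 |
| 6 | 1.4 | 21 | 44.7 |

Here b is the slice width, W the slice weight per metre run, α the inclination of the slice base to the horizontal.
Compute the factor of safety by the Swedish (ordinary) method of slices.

FS = 2.75

Ordinary method of slices: FS = Σ[c'·Δl_i + (W_i cosα_i)·tanφ'] / Σ W_i sinα_i, with Δl_i = b_i / cosα_i.
Slice 1: Δl = 1.6/cos(-14.9°) = 1.656 m; N'_1 = 24·cos(-14.9°) = 23.2; c'Δl = 7.78; W sinα = -6.2
Slice 2: Δl = 1.4/cos(-5.6°) = 1.407 m; N'_2 = 55·cos(-5.6°) = 54.7; c'Δl = 6.61; W sinα = -5.4
Slice 3: Δl = 3.1/cos8.0° = 3.130 m; N'_3 = 207·cos8.0° = 205.0; c'Δl = 14.71; W sinα = 28.8
Slice 4: Δl = 1.2/cos21.5° = 1.290 m; N'_4 = 67·cos21.5° = 62.3; c'Δl = 6.06; W sinα = 24.6
Slice 5: Δl = 1.9/cos32.0° = 2.240 m; N'_5 = 77·cos32.0° = 65.3; c'Δl = 10.53; W sinα = 40.8
Slice 6: Δl = 1.4/cos44.7° = 1.970 m; N'_6 = 21·cos44.7° = 14.9; c'Δl = 9.26; W sinα = 14.8
Σc'Δl = 55.0 kN/m; ΣN' = 425.5 kN/m; ΣW sinα = 97.4 kN/m
Resisting = 55.0 + 425.5·tan26.6° = 55.0 + 213.1 = 268.0 kN/m
FS = 268.0 / 97.4 = 2.752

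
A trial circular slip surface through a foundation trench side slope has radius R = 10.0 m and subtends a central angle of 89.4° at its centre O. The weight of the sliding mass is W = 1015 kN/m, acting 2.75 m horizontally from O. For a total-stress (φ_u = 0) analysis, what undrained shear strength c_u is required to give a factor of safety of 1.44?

FS = c_u·L_a·R / (W·d), so c_u = FS·W·d / (L_a·R).
Arc length L_a = R·θ = 10.0·(89.4°·π/180) = 10.0·1.5603 = 15.60 m
c_u = 1.44·1015·2.75 / (15.60·10.0) = 4019.4 / 156.03 = 25.76 kPa

c_u = 25.8 kPa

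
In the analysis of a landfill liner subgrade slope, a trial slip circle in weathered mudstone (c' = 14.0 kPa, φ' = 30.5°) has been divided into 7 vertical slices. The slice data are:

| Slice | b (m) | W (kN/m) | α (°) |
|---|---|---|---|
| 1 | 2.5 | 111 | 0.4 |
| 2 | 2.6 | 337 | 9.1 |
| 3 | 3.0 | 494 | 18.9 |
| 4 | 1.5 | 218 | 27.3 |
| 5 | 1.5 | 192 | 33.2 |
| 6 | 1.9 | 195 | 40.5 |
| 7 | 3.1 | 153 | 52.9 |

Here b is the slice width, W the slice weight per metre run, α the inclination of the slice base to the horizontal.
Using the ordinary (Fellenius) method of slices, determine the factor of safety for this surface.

FS = 1.74

Ordinary method of slices: FS = Σ[c'·Δl_i + (W_i cosα_i)·tanφ'] / Σ W_i sinα_i, with Δl_i = b_i / cosα_i.
Slice 1: Δl = 2.5/cos0.4° = 2.500 m; N'_1 = 111·cos0.4° = 111.0; c'Δl = 35.00; W sinα = 0.8
Slice 2: Δl = 2.6/cos9.1° = 2.633 m; N'_2 = 337·cos9.1° = 332.8; c'Δl = 36.86; W sinα = 53.3
Slice 3: Δl = 3.0/cos18.9° = 3.171 m; N'_3 = 494·cos18.9° = 467.4; c'Δl = 44.39; W sinα = 160.0
Slice 4: Δl = 1.5/cos27.3° = 1.688 m; N'_4 = 218·cos27.3° = 193.7; c'Δl = 23.63; W sinα = 100.0
Slice 5: Δl = 1.5/cos33.2° = 1.793 m; N'_5 = 192·cos33.2° = 160.7; c'Δl = 25.10; W sinα = 105.1
Slice 6: Δl = 1.9/cos40.5° = 2.499 m; N'_6 = 195·cos40.5° = 148.3; c'Δl = 34.98; W sinα = 126.6
Slice 7: Δl = 3.1/cos52.9° = 5.139 m; N'_7 = 153·cos52.9° = 92.3; c'Δl = 71.95; W sinα = 122.0
Σc'Δl = 271.9 kN/m; ΣN' = 1506.1 kN/m; ΣW sinα = 667.9 kN/m
Resisting = 271.9 + 1506.1·tan30.5° = 271.9 + 887.1 = 1159.1 kN/m
FS = 1159.1 / 667.9 = 1.735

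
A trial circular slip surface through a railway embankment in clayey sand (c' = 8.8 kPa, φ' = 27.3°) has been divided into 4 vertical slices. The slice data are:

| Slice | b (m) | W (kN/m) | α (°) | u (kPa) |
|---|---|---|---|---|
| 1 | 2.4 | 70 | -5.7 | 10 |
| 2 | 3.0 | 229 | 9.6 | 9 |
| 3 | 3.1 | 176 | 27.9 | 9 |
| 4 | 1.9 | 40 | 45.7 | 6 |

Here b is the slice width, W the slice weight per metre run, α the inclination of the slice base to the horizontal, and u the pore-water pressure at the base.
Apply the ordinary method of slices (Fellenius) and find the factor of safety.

FS = 2.10

Ordinary method of slices: FS = Σ[c'·Δl_i + (W_i cosα_i − u_i·Δl_i)·tanφ'] / Σ W_i sinα_i, with Δl_i = b_i / cosα_i.
Slice 1: Δl = 2.4/cos(-5.7°) = 2.412 m; N'_1 = 70·cos(-5.7°) − 10·2.412 = 45.5; c'Δl = 21.22; W sinα = -7.0
Slice 2: Δl = 3.0/cos9.6° = 3.043 m; N'_2 = 229·cos9.6° − 9·3.043 = 198.4; c'Δl = 26.77; W sinα = 38.2
Slice 3: Δl = 3.1/cos27.9° = 3.508 m; N'_3 = 176·cos27.9° − 9·3.508 = 124.0; c'Δl = 30.87; W sinα = 82.4
Slice 4: Δl = 1.9/cos45.7° = 2.720 m; N'_4 = 40·cos45.7° − 6·2.720 = 11.6; c'Δl = 23.94; W sinα = 28.6
Σc'Δl = 102.8 kN/m; ΣN' = 379.5 kN/m; ΣW sinα = 142.2 kN/m
Resisting = 102.8 + 379.5·tan27.3° = 102.8 + 195.9 = 298.7 kN/m
FS = 298.7 / 142.2 = 2.100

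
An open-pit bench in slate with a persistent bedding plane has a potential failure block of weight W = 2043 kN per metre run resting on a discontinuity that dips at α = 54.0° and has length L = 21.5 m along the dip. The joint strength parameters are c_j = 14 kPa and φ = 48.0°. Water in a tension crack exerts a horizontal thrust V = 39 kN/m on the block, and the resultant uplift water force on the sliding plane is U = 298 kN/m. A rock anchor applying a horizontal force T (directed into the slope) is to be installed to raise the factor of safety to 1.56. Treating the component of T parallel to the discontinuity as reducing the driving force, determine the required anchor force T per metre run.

T = 741 kN/m

Resolving forces along and normal to the sliding plane, with the horizontal anchor force T adding T·sinα to the effective normal force and T·cosα acting up the plane against the driving force:
FS = [c_jL + (W cosα − U − V sinα + T sinα) tanφ] / [W sinα + V cosα − T cosα]
Without the anchor: N' = 871.3 kN/m, driving T_d = 1675.7 kN/m, resisting R = 14·21.5 + 871.3·tan48.0° = 1268.7 kN/m, FS = 0.76.
Setting FS = 1.56 and solving for T:
1.56·(1675.7 − T cos54.0°) = 1268.7 + T sin54.0°·tan48.0°
T·(sin54.0°·tan48.0° + 1.56·cos54.0°) = 1.56·1675.7 − 1268.7
T·(0.8090·1.1106 + 1.56·0.5878) = 2614.2 − 1268.7 = 1345.5
T·1.8154 = 1345.5
T = 741.1 kN/m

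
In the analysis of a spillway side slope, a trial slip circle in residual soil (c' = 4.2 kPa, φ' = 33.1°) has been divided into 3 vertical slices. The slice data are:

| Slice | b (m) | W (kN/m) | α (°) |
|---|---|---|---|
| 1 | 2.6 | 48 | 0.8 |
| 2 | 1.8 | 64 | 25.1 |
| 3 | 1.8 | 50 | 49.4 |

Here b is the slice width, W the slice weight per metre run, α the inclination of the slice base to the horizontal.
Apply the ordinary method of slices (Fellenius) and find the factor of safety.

FS = 1.84

Ordinary method of slices: FS = Σ[c'·Δl_i + (W_i cosα_i)·tanφ'] / Σ W_i sinα_i, with Δl_i = b_i / cosα_i.
Slice 1: Δl = 2.6/cos0.8° = 2.600 m; N'_1 = 48·cos0.8° = 48.0; c'Δl = 10.92; W sinα = 0.7
Slice 2: Δl = 1.8/cos25.1° = 1.988 m; N'_2 = 64·cos25.1° = 58.0; c'Δl = 8.35; W sinα = 27.1
Slice 3: Δl = 1.8/cos49.4° = 2.766 m; N'_3 = 50·cos49.4° = 32.5; c'Δl = 11.62; W sinα = 38.0
Σc'Δl = 30.9 kN/m; ΣN' = 138.5 kN/m; ΣW sinα = 65.8 kN/m
Resisting = 30.9 + 138.5·tan33.1° = 30.9 + 90.3 = 121.2 kN/m
FS = 121.2 / 65.8 = 1.842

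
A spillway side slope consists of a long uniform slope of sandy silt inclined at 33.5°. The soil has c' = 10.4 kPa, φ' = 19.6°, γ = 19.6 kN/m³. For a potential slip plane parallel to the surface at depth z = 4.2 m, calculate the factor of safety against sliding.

FS = 0.81

For an infinite slope with a slip plane parallel to the surface (no pore pressure): FS = [c' + γz cos²β tanφ'] / [γz sinβ cosβ].
γz = 19.6·4.2 = 82.32 kN/m²
Numerator = 10.4 + 82.32·cos²33.5°·tan19.6° = 10.4 + 82.32·0.6954·0.3561 = 30.783 kPa
Denominator = 82.32·sin33.5°·cos33.5° = 82.32·0.5519·0.8339 = 37.888 kPa
FS = 30.783 / 37.888 = 0.812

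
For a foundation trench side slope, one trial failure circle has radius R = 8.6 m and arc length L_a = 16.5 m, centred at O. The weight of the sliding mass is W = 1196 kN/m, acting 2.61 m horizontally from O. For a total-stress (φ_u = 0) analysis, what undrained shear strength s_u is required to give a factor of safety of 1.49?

s_u = 32.8 kPa

FS = s_u·L_a·R / (W·d), so s_u = FS·W·d / (L_a·R).
s_u = 1.49·1196·2.61 / (16.50·8.6) = 4651.1 / 141.90 = 32.78 kPa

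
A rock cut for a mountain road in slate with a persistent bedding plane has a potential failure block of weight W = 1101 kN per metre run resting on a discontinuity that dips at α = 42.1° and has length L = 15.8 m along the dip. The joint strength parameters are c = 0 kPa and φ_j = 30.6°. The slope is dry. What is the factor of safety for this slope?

Resolving the block weight along and normal to the plane and applying the Mohr–Coulomb strength on the joint:
N' = W cosα = 1101·cos42.1° = 816.9 kN/m
Driving force T = W sinα = 1101·sin42.1° = 738.1 kN/m
Resisting force R = c·L + N'·tanφ_j = 0·15.8 + 816.9·tan30.6° = 0.0 + 483.1 = 483.1 kN/m
FS = R / T = 483.1 / 738.1 = 0.655

FS = 0.65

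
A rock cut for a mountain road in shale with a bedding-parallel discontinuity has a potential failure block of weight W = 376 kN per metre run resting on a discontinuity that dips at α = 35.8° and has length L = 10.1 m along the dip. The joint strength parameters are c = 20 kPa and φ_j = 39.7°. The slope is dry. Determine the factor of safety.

FS = 2.07

Resolving the block weight along and normal to the plane and applying the Mohr–Coulomb strength on the joint:
N' = W cosα = 376·cos35.8° = 305.0 kN/m
Driving force T = W sinα = 376·sin35.8° = 219.9 kN/m
Resisting force R = c·L + N'·tanφ_j = 20·10.1 + 305.0·tan39.7° = 202.0 + 253.2 = 455.2 kN/m
FS = R / T = 455.2 / 219.9 = 2.070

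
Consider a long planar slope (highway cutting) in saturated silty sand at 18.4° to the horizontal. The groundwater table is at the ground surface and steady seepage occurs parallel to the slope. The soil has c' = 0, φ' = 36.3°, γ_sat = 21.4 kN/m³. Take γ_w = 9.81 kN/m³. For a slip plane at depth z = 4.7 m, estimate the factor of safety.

With seepage parallel to the slope and the water table at the surface, the effective normal stress on the slip plane uses the buoyant unit weight γ' = γ_sat − γ_w while the driving shear stress uses γ_sat:
FS = [c' + γ' z cos²β tanφ'] / [γ_sat z sinβ cosβ]
(For c' = 0 this reduces to FS = (γ'/γ_sat)·tanφ'/tanβ.)
γ' = 21.4 − 9.81 = 11.59 kN/m³
Numerator = 0.0 + 11.59·4.7·cos²18.4°·tan36.3° = 0.0 + 11.59·4.7·0.9004·0.7346 = 36.028 kPa
Denominator = 21.4·4.7·sin18.4°·cos18.4° = 21.4·4.7·0.3156·0.9489 = 30.125 kPa
FS = 36.028 / 30.125 = 1.196

FS = 1.20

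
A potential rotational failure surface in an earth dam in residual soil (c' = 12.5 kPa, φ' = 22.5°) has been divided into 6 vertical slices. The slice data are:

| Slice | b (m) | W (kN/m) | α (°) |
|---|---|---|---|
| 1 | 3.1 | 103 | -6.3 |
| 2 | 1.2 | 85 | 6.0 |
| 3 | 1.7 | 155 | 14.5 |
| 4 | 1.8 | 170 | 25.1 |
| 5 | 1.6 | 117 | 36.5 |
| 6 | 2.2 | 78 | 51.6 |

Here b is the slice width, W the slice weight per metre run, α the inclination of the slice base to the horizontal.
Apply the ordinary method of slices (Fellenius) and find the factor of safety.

FS = 1.81

Ordinary method of slices: FS = Σ[c'·Δl_i + (W_i cosα_i)·tanφ'] / Σ W_i sinα_i, with Δl_i = b_i / cosα_i.
Slice 1: Δl = 3.1/cos(-6.3°) = 3.119 m; N'_1 = 103·cos(-6.3°) = 102.4; c'Δl = 38.99; W sinα = -11.3
Slice 2: Δl = 1.2/cos6.0° = 1.207 m; N'_2 = 85·cos6.0° = 84.5; c'Δl = 15.08; W sinα = 8.9
Slice 3: Δl = 1.7/cos14.5° = 1.756 m; N'_3 = 155·cos14.5° = 150.1; c'Δl = 21.95; W sinα = 38.8
Slice 4: Δl = 1.8/cos25.1° = 1.988 m; N'_4 = 170·cos25.1° = 153.9; c'Δl = 24.85; W sinα = 72.1
Slice 5: Δl = 1.6/cos36.5° = 1.990 m; N'_5 = 117·cos36.5° = 94.1; c'Δl = 24.88; W sinα = 69.6
Slice 6: Δl = 2.2/cos51.6° = 3.542 m; N'_6 = 78·cos51.6° = 48.4; c'Δl = 44.27; W sinα = 61.1
Σc'Δl = 170.0 kN/m; ΣN' = 633.4 kN/m; ΣW sinα = 239.2 kN/m
Resisting = 170.0 + 633.4·tan22.5° = 170.0 + 262.4 = 432.4 kN/m
FS = 432.4 / 239.2 = 1.807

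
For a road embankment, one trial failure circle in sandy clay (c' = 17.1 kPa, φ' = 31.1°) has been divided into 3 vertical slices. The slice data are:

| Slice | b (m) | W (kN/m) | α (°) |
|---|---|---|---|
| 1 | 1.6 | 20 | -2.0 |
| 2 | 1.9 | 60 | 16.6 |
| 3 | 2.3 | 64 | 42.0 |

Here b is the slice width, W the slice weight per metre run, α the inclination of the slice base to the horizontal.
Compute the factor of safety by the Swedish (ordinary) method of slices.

Ordinary method of slices: FS = Σ[c'·Δl_i + (W_i cosα_i)·tanφ'] / Σ W_i sinα_i, with Δl_i = b_i / cosα_i.
Slice 1: Δl = 1.6/cos(-2.0°) = 1.601 m; N'_1 = 20·cos(-2.0°) = 20.0; c'Δl = 27.38; W sinα = -0.7
Slice 2: Δl = 1.9/cos16.6° = 1.983 m; N'_2 = 60·cos16.6° = 57.5; c'Δl = 33.90; W sinα = 17.1
Slice 3: Δl = 2.3/cos42.0° = 3.095 m; N'_3 = 64·cos42.0° = 47.6; c'Δl = 52.92; W sinα = 42.8
Σc'Δl = 114.2 kN/m; ΣN' = 125.0 kN/m; ΣW sinα = 59.3 kN/m
Resisting = 114.2 + 125.0·tan31.1° = 114.2 + 75.4 = 189.6 kN/m
FS = 189.6 / 59.3 = 3.200

FS = 3.20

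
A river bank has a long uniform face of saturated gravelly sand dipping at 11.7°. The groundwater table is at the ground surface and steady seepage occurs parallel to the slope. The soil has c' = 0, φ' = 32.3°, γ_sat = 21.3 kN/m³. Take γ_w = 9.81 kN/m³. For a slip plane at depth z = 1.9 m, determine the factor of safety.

FS = 1.65

With seepage parallel to the slope and the water table at the surface, the effective normal stress on the slip plane uses the buoyant unit weight γ' = γ_sat − γ_w while the driving shear stress uses γ_sat:
FS = [c' + γ' z cos²β tanφ'] / [γ_sat z sinβ cosβ]
(For c' = 0 this reduces to FS = (γ'/γ_sat)·tanφ'/tanβ.)
γ' = 21.3 − 9.81 = 11.49 kN/m³
Numerator = 0.0 + 11.49·1.9·cos²11.7°·tan32.3° = 0.0 + 11.49·1.9·0.9589·0.6322 = 13.233 kPa
Denominator = 21.3·1.9·sin11.7°·cos11.7° = 21.3·1.9·0.2028·0.9792 = 8.036 kPa
FS = 13.233 / 8.036 = 1.647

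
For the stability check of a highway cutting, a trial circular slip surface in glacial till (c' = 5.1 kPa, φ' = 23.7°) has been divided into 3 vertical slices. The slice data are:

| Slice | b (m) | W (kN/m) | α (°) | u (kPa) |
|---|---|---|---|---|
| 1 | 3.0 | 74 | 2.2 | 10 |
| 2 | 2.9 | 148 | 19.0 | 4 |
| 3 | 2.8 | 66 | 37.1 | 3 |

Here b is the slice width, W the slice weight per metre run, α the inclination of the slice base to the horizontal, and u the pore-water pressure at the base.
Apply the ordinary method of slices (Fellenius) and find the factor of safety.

FS = 1.57

Ordinary method of slices: FS = Σ[c'·Δl_i + (W_i cosα_i − u_i·Δl_i)·tanφ'] / Σ W_i sinα_i, with Δl_i = b_i / cosα_i.
Slice 1: Δl = 3.0/cos2.2° = 3.002 m; N'_1 = 74·cos2.2° − 10·3.002 = 43.9; c'Δl = 15.31; W sinα = 2.8
Slice 2: Δl = 2.9/cos19.0° = 3.067 m; N'_2 = 148·cos19.0° − 4·3.067 = 127.7; c'Δl = 15.64; W sinα = 48.2
Slice 3: Δl = 2.8/cos37.1° = 3.511 m; N'_3 = 66·cos37.1° − 3·3.511 = 42.1; c'Δl = 17.90; W sinα = 39.8
Σc'Δl = 48.9 kN/m; ΣN' = 213.7 kN/m; ΣW sinα = 90.8 kN/m
Resisting = 48.9 + 213.7·tan23.7° = 48.9 + 93.8 = 142.7 kN/m
FS = 142.7 / 90.8 = 1.571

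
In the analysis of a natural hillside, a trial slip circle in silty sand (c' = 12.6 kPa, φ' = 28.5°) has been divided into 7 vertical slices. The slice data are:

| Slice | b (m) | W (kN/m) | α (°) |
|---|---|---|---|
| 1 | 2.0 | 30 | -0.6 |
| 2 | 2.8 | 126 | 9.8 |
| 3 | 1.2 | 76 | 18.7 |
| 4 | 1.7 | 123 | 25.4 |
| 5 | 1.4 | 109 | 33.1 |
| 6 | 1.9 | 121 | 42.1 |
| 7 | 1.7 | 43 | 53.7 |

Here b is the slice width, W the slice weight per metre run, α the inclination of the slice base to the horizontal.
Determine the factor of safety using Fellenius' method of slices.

Ordinary method of slices: FS = Σ[c'·Δl_i + (W_i cosα_i)·tanφ'] / Σ W_i sinα_i, with Δl_i = b_i / cosα_i.
Slice 1: Δl = 2.0/cos(-0.6°) = 2.000 m; N'_1 = 30·cos(-0.6°) = 30.0; c'Δl = 25.20; W sinα = -0.3
Slice 2: Δl = 2.8/cos9.8° = 2.841 m; N'_2 = 126·cos9.8° = 124.2; c'Δl = 35.80; W sinα = 21.4
Slice 3: Δl = 1.2/cos18.7° = 1.267 m; N'_3 = 76·cos18.7° = 72.0; c'Δl = 15.96; W sinα = 24.4
Slice 4: Δl = 1.7/cos25.4° = 1.882 m; N'_4 = 123·cos25.4° = 111.1; c'Δl = 23.71; W sinα = 52.8
Slice 5: Δl = 1.4/cos33.1° = 1.671 m; N'_5 = 109·cos33.1° = 91.3; c'Δl = 21.06; W sinα = 59.5
Slice 6: Δl = 1.9/cos42.1° = 2.561 m; N'_6 = 121·cos42.1° = 89.8; c'Δl = 32.27; W sinα = 81.1
Slice 7: Δl = 1.7/cos53.7° = 2.872 m; N'_7 = 43·cos53.7° = 25.5; c'Δl = 36.18; W sinα = 34.7
Σc'Δl = 190.2 kN/m; ΣN' = 543.8 kN/m; ΣW sinα = 273.6 kN/m
Resisting = 190.2 + 543.8·tan28.5° = 190.2 + 295.3 = 485.4 kN/m
FS = 485.4 / 273.6 = 1.775

FS = 1.77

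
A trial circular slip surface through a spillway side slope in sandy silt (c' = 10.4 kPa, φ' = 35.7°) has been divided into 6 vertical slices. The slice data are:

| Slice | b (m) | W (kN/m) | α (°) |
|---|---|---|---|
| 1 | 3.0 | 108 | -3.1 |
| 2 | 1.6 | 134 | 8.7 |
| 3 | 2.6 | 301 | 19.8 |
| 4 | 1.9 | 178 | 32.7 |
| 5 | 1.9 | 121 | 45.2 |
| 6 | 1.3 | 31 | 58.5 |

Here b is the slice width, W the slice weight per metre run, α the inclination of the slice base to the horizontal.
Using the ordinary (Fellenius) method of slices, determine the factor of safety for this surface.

FS = 2.19

Ordinary method of slices: FS = Σ[c'·Δl_i + (W_i cosα_i)·tanφ'] / Σ W_i sinα_i, with Δl_i = b_i / cosα_i.
Slice 1: Δl = 3.0/cos(-3.1°) = 3.004 m; N'_1 = 108·cos(-3.1°) = 107.8; c'Δl = 31.25; W sinα = -5.8
Slice 2: Δl = 1.6/cos8.7° = 1.619 m; N'_2 = 134·cos8.7° = 132.5; c'Δl = 16.83; W sinα = 20.3
Slice 3: Δl = 2.6/cos19.8° = 2.763 m; N'_3 = 301·cos19.8° = 283.2; c'Δl = 28.74; W sinα = 102.0
Slice 4: Δl = 1.9/cos32.7° = 2.258 m; N'_4 = 178·cos32.7° = 149.8; c'Δl = 23.48; W sinα = 96.2
Slice 5: Δl = 1.9/cos45.2° = 2.696 m; N'_5 = 121·cos45.2° = 85.3; c'Δl = 28.04; W sinα = 85.9
Slice 6: Δl = 1.3/cos58.5° = 2.488 m; N'_6 = 31·cos58.5° = 16.2; c'Δl = 25.88; W sinα = 26.4
Σc'Δl = 154.2 kN/m; ΣN' = 774.8 kN/m; ΣW sinα = 324.8 kN/m
Resisting = 154.2 + 774.8·tan35.7° = 154.2 + 556.7 = 710.9 kN/m
FS = 710.9 / 324.8 = 2.189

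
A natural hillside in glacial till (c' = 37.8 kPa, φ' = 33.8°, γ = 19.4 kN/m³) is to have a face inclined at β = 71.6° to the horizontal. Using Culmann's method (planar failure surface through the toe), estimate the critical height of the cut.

H_c = 29.29 m

Culmann's analysis gives the critical failure plane at α_cr = (β + φ')/2 = (71.6 + 33.8)/2 = 52.7°, and the critical height
H_c = (4c'/γ) · sinβ cosφ' / [1 − cos(β − φ')]
    = (4·37.8/19.4) · sin71.6°·cos33.8° / [1 − cos(37.8°)]
    = 7.794 · 0.9489·0.8310 / [1 − 0.7902]
    = 7.794 · 0.7885 / 0.2098
    = 29.29 m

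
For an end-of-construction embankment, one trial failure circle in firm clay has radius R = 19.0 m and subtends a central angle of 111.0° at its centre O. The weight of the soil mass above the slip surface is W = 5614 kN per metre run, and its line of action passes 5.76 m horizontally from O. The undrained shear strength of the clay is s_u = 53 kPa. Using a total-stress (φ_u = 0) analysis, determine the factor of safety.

FS = 1.15

Taking moments about the centre O, the resisting moment is provided by the undrained shear strength acting along the arc:
Arc length L_a = R·θ = 19.0·(111.0°·π/180) = 19.0·1.9373 = 36.81 m
M_R = s_u·L_a·R = 53·36.81·19.0 = 37066.7 kN·m/m
M_D = W·d = 5614·5.76 = 32336.6 kN·m/m
FS = M_R / M_D = 37066.7 / 32336.6 = 1.146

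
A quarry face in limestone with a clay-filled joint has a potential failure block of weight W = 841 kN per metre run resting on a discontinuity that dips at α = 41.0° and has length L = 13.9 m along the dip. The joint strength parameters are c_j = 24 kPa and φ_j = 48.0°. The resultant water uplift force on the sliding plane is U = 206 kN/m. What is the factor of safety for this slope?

FS = 1.47

Resolving the block weight along and normal to the plane and applying the Mohr–Coulomb strength on the joint:
N' = W cosα − U = 841·cos41.0° − 206 = 428.7 kN/m
Driving force T = W sinα = 841·sin41.0° = 551.7 kN/m
Resisting force R = c_j·L + N'·tanφ_j = 24·13.9 + 428.7·tan48.0° = 333.6 + 476.1 = 809.7 kN/m
FS = R / T = 809.7 / 551.7 = 1.468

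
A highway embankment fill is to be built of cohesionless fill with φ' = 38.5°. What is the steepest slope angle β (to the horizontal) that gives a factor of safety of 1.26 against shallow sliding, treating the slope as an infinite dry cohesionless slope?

For an infinite dry cohesionless slope FS = tanφ'/tanβ, so tanβ = tanφ' / FS.
tanβ = tan38.5° / 1.26 = 0.7954 / 1.26 = 0.6313
β = arctan(0.6313) = 32.26°

β = 32.3°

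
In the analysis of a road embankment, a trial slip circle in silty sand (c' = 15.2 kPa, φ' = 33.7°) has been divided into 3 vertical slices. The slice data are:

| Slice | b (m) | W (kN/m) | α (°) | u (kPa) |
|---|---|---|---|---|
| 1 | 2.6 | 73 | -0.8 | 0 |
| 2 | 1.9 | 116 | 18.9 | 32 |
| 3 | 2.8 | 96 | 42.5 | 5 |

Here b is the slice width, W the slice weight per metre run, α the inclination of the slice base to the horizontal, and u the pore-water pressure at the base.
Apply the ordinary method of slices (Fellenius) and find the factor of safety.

FS = 2.38

Ordinary method of slices: FS = Σ[c'·Δl_i + (W_i cosα_i − u_i·Δl_i)·tanφ'] / Σ W_i sinα_i, with Δl_i = b_i / cosα_i.
Slice 1: Δl = 2.6/cos(-0.8°) = 2.600 m; N'_1 = 73·cos(-0.8°) − 0·2.600 = 73.0; c'Δl = 39.52; W sinα = -1.0
Slice 2: Δl = 1.9/cos18.9° = 2.008 m; N'_2 = 116·cos18.9° − 32·2.008 = 45.5; c'Δl = 30.53; W sinα = 37.6
Slice 3: Δl = 2.8/cos42.5° = 3.798 m; N'_3 = 96·cos42.5° − 5·3.798 = 51.8; c'Δl = 57.73; W sinα = 64.9
Σc'Δl = 127.8 kN/m; ΣN' = 170.3 kN/m; ΣW sinα = 101.4 kN/m
Resisting = 127.8 + 170.3·tan33.7° = 127.8 + 113.6 = 241.3 kN/m
FS = 241.3 / 101.4 = 2.380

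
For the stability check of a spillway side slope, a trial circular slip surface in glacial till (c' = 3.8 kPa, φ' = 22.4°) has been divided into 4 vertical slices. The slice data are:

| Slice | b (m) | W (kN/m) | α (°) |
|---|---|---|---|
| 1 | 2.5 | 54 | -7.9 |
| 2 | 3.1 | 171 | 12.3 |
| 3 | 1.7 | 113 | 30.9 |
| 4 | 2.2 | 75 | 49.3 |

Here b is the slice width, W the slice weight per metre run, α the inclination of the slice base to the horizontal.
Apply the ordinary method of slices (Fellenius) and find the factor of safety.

FS = 1.34

Ordinary method of slices: FS = Σ[c'·Δl_i + (W_i cosα_i)·tanφ'] / Σ W_i sinα_i, with Δl_i = b_i / cosα_i.
Slice 1: Δl = 2.5/cos(-7.9°) = 2.524 m; N'_1 = 54·cos(-7.9°) = 53.5; c'Δl = 9.59; W sinα = -7.4
Slice 2: Δl = 3.1/cos12.3° = 3.173 m; N'_2 = 171·cos12.3° = 167.1; c'Δl = 12.06; W sinα = 36.4
Slice 3: Δl = 1.7/cos30.9° = 1.981 m; N'_3 = 113·cos30.9° = 97.0; c'Δl = 7.53; W sinα = 58.0
Slice 4: Δl = 2.2/cos49.3° = 3.374 m; N'_4 = 75·cos49.3° = 48.9; c'Δl = 12.82; W sinα = 56.9
Σc'Δl = 42.0 kN/m; ΣN' = 366.4 kN/m; ΣW sinα = 143.9 kN/m
Resisting = 42.0 + 366.4·tan22.4° = 42.0 + 151.0 = 193.0 kN/m
FS = 193.0 / 143.9 = 1.341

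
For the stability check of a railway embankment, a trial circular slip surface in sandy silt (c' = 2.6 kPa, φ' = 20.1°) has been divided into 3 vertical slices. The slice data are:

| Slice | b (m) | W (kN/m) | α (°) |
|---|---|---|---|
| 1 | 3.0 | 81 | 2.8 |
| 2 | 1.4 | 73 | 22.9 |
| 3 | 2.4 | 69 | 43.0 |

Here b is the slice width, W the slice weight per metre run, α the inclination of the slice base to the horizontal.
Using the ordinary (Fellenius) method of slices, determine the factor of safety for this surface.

Ordinary method of slices: FS = Σ[c'·Δl_i + (W_i cosα_i)·tanφ'] / Σ W_i sinα_i, with Δl_i = b_i / cosα_i.
Slice 1: Δl = 3.0/cos2.8° = 3.004 m; N'_1 = 81·cos2.8° = 80.9; c'Δl = 7.81; W sinα = 4.0
Slice 2: Δl = 1.4/cos22.9° = 1.520 m; N'_2 = 73·cos22.9° = 67.2; c'Δl = 3.95; W sinα = 28.4
Slice 3: Δl = 2.4/cos43.0° = 3.282 m; N'_3 = 69·cos43.0° = 50.5; c'Δl = 8.53; W sinα = 47.1
Σc'Δl = 20.3 kN/m; ΣN' = 198.6 kN/m; ΣW sinα = 79.4 kN/m
Resisting = 20.3 + 198.6·tan20.1° = 20.3 + 72.7 = 93.0 kN/m
FS = 93.0 / 79.4 = 1.171

FS = 1.17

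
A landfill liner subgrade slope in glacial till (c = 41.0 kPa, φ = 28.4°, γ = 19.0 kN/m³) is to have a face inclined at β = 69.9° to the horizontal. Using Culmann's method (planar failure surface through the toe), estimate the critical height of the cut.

Culmann's analysis gives the critical failure plane at α_cr = (β + φ)/2 = (69.9 + 28.4)/2 = 49.2°, and the critical height
H_c = (4c/γ) · sinβ cosφ / [1 − cos(β − φ)]
    = (4·41.0/19.0) · sin69.9°·cos28.4° / [1 − cos(41.5°)]
    = 8.632 · 0.9391·0.8796 / [1 − 0.7490]
    = 8.632 · 0.8261 / 0.2510
    = 28.40 m

H_c = 28.40 m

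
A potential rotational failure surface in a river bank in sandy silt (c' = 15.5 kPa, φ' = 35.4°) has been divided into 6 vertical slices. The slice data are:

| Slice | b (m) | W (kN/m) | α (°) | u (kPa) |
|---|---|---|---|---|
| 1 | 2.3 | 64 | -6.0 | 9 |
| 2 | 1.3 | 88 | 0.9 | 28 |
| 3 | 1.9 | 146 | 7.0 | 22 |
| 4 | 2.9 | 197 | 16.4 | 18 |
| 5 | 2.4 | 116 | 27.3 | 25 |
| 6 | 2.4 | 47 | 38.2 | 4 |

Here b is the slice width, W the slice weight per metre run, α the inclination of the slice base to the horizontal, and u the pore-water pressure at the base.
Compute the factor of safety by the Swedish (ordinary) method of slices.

Ordinary method of slices: FS = Σ[c'·Δl_i + (W_i cosα_i − u_i·Δl_i)·tanφ'] / Σ W_i sinα_i, with Δl_i = b_i / cosα_i.
Slice 1: Δl = 2.3/cos(-6.0°) = 2.313 m; N'_1 = 64·cos(-6.0°) − 9·2.313 = 42.8; c'Δl = 35.85; W sinα = -6.7
Slice 2: Δl = 1.3/cos0.9° = 1.300 m; N'_2 = 88·cos0.9° − 28·1.300 = 51.6; c'Δl = 20.15; W sinα = 1.4
Slice 3: Δl = 1.9/cos7.0° = 1.914 m; N'_3 = 146·cos7.0° − 22·1.914 = 102.8; c'Δl = 29.67; W sinα = 17.8
Slice 4: Δl = 2.9/cos16.4° = 3.023 m; N'_4 = 197·cos16.4° − 18·3.023 = 134.6; c'Δl = 46.86; W sinα = 55.6
Slice 5: Δl = 2.4/cos27.3° = 2.701 m; N'_5 = 116·cos27.3° − 25·2.701 = 35.6; c'Δl = 41.86; W sinα = 53.2
Slice 6: Δl = 2.4/cos38.2° = 3.054 m; N'_6 = 47·cos38.2° − 4·3.054 = 24.7; c'Δl = 47.34; W sinα = 29.1
Σc'Δl = 221.7 kN/m; ΣN' = 392.1 kN/m; ΣW sinα = 150.4 kN/m
Resisting = 221.7 + 392.1·tan35.4° = 221.7 + 278.6 = 500.4 kN/m
FS = 500.4 / 150.4 = 3.327

FS = 3.33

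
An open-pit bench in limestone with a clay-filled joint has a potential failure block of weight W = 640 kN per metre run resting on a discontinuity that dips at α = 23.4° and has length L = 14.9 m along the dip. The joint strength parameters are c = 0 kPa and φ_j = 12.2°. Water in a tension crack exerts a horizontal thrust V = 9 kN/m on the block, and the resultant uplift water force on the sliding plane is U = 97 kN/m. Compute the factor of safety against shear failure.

FS = 0.40

Resolving the block weight along and normal to the plane and applying the Mohr–Coulomb strength on the joint:
N' = W cosα − U − V sinα = 640·cos23.4° − 97 − 9·sin23.4° = 486.8 kN/m
Driving force T = W sinα + V cosα = 640·sin23.4° + 9·cos23.4° = 262.4 kN/m
Resisting force R = c·L + N'·tanφ_j = 0·14.9 + 486.8·tan12.2° = 0.0 + 105.2 = 105.2 kN/m
FS = R / T = 105.2 / 262.4 = 0.401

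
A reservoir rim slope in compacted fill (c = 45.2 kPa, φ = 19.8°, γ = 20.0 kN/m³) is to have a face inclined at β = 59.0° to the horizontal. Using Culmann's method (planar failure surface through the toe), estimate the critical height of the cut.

Culmann's analysis gives the critical failure plane at α_cr = (β + φ)/2 = (59.0 + 19.8)/2 = 39.4°, and the critical height
H_c = (4c/γ) · sinβ cosφ / [1 − cos(β − φ)]
    = (4·45.2/20.0) · sin59.0°·cos19.8° / [1 − cos(39.2°)]
    = 9.040 · 0.8572·0.9409 / [1 − 0.7749]
    = 9.040 · 0.8065 / 0.2251
    = 32.40 m

H_c = 32.40 m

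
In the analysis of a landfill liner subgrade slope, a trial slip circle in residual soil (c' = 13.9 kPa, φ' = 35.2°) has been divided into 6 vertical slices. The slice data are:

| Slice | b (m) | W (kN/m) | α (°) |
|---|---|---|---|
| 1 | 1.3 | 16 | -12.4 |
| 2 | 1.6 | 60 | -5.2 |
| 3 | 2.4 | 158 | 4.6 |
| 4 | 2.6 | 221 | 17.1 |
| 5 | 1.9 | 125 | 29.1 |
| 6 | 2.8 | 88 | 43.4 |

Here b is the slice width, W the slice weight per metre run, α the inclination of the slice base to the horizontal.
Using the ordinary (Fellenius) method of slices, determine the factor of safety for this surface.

FS = 3.32

Ordinary method of slices: FS = Σ[c'·Δl_i + (W_i cosα_i)·tanφ'] / Σ W_i sinα_i, with Δl_i = b_i / cosα_i.
Slice 1: Δl = 1.3/cos(-12.4°) = 1.331 m; N'_1 = 16·cos(-12.4°) = 15.6; c'Δl = 18.50; W sinα = -3.4
Slice 2: Δl = 1.6/cos(-5.2°) = 1.607 m; N'_2 = 60·cos(-5.2°) = 59.8; c'Δl = 22.33; W sinα = -5.4
Slice 3: Δl = 2.4/cos4.6° = 2.408 m; N'_3 = 158·cos4.6° = 157.5; c'Δl = 33.47; W sinα = 12.7
Slice 4: Δl = 2.6/cos17.1° = 2.720 m; N'_4 = 221·cos17.1° = 211.2; c'Δl = 37.81; W sinα = 65.0
Slice 5: Δl = 1.9/cos29.1° = 2.174 m; N'_5 = 125·cos29.1° = 109.2; c'Δl = 30.23; W sinα = 60.8
Slice 6: Δl = 2.8/cos43.4° = 3.854 m; N'_6 = 88·cos43.4° = 63.9; c'Δl = 53.57; W sinα = 60.5
Σc'Δl = 195.9 kN/m; ΣN' = 617.3 kN/m; ΣW sinα = 190.0 kN/m
Resisting = 195.9 + 617.3·tan35.2° = 195.9 + 435.4 = 631.3 kN/m
FS = 631.3 / 190.0 = 3.322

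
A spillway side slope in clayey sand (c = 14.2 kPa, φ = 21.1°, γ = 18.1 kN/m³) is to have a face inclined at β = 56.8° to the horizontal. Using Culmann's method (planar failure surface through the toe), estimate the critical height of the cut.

Culmann's analysis gives the critical failure plane at α_cr = (β + φ)/2 = (56.8 + 21.1)/2 = 39.0°, and the critical height
H_c = (4c/γ) · sinβ cosφ / [1 − cos(β − φ)]
    = (4·14.2/18.1) · sin56.8°·cos21.1° / [1 − cos(35.7°)]
    = 3.138 · 0.8368·0.9330 / [1 − 0.8121]
    = 3.138 · 0.7807 / 0.1879
    = 13.04 m

H_c = 13.04 m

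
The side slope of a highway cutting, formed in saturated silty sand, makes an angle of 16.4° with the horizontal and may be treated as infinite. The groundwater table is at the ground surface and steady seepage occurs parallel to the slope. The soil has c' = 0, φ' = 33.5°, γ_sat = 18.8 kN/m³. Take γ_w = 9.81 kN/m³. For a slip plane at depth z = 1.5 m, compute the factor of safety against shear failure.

FS = 1.08

With seepage parallel to the slope and the water table at the surface, the effective normal stress on the slip plane uses the buoyant unit weight γ' = γ_sat − γ_w while the driving shear stress uses γ_sat:
FS = [c' + γ' z cos²β tanφ'] / [γ_sat z sinβ cosβ]
(For c' = 0 this reduces to FS = (γ'/γ_sat)·tanφ'/tanβ.)
γ' = 18.8 − 9.81 = 8.99 kN/m³
Numerator = 0.0 + 8.99·1.5·cos²16.4°·tan33.5° = 0.0 + 8.99·1.5·0.9203·0.6619 = 8.214 kPa
Denominator = 18.8·1.5·sin16.4°·cos16.4° = 18.8·1.5·0.2823·0.9593 = 7.638 kPa
FS = 8.214 / 7.638 = 1.075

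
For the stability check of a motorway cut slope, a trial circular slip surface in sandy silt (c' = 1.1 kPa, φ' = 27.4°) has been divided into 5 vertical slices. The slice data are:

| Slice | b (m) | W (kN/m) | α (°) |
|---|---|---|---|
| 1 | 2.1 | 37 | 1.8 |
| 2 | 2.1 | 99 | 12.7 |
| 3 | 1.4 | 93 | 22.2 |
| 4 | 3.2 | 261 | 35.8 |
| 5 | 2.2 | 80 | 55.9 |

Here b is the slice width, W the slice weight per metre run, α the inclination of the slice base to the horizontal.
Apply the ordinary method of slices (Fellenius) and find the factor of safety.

Ordinary method of slices: FS = Σ[c'·Δl_i + (W_i cosα_i)·tanφ'] / Σ W_i sinα_i, with Δl_i = b_i / cosα_i.
Slice 1: Δl = 2.1/cos1.8° = 2.101 m; N'_1 = 37·cos1.8° = 37.0; c'Δl = 2.31; W sinα = 1.2
Slice 2: Δl = 2.1/cos12.7° = 2.153 m; N'_2 = 99·cos12.7° = 96.6; c'Δl = 2.37; W sinα = 21.8
Slice 3: Δl = 1.4/cos22.2° = 1.512 m; N'_3 = 93·cos22.2° = 86.1; c'Δl = 1.66; W sinα = 35.1
Slice 4: Δl = 3.2/cos35.8° = 3.945 m; N'_4 = 261·cos35.8° = 211.7; c'Δl = 4.34; W sinα = 152.7
Slice 5: Δl = 2.2/cos55.9° = 3.924 m; N'_5 = 80·cos55.9° = 44.9; c'Δl = 4.32; W sinα = 66.2
Σc'Δl = 15.0 kN/m; ΣN' = 476.2 kN/m; ΣW sinα = 277.0 kN/m
Resisting = 15.0 + 476.2·tan27.4° = 15.0 + 246.8 = 261.8 kN/m
FS = 261.8 / 277.0 = 0.945

FS = 0.95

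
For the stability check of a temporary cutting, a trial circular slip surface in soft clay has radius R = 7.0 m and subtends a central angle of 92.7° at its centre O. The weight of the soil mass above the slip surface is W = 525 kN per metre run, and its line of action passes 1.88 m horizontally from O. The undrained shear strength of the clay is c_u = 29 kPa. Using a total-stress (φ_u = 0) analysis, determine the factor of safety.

FS = 2.33

Taking moments about the centre O, the resisting moment is provided by the undrained shear strength acting along the arc:
Arc length L_a = R·θ = 7.0·(92.7°·π/180) = 7.0·1.6179 = 11.33 m
M_R = c_u·L_a·R = 29·11.33·7.0 = 2299.1 kN·m/m
M_D = W·d = 525·1.88 = 987.0 kN·m/m
FS = M_R / M_D = 2299.1 / 987.0 = 2.329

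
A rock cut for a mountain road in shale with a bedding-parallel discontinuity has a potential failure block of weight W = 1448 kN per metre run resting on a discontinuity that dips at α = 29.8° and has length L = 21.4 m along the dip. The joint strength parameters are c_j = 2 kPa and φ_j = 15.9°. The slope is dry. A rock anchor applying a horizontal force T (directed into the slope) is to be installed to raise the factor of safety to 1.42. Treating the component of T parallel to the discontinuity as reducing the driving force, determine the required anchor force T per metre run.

T = 452 kN/m

Resolving forces along and normal to the sliding plane, with the horizontal anchor force T adding T·sinα to the effective normal force and T·cosα acting up the plane against the driving force:
FS = [c_jL + (W cosα + T sinα) tanφ_j] / [W sinα − T cosα]
Without the anchor: N' = 1256.5 kN/m, driving T_d = 719.6 kN/m, resisting R = 2·21.4 + 1256.5·tan15.9° = 400.7 kN/m, FS = 0.56.
Setting FS = 1.42 and solving for T:
1.42·(719.6 − T cos29.8°) = 400.7 + T sin29.8°·tan15.9°
T·(sin29.8°·tan15.9° + 1.42·cos29.8°) = 1.42·719.6 − 400.7
T·(0.4970·0.2849 + 1.42·0.8678) = 1021.9 − 400.7 = 621.1
T·1.3738 = 621.1
T = 452.1 kN/m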